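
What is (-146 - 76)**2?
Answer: 49284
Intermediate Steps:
(-146 - 76)**2 = (-222)**2 = 49284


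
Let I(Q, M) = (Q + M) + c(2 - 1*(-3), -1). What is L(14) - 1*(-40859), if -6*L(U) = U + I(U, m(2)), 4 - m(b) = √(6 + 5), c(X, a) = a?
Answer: 245123/6 + √11/6 ≈ 40854.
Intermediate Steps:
m(b) = 4 - √11 (m(b) = 4 - √(6 + 5) = 4 - √11)
I(Q, M) = -1 + M + Q (I(Q, M) = (Q + M) - 1 = (M + Q) - 1 = -1 + M + Q)
L(U) = -½ - U/3 + √11/6 (L(U) = -(U + (-1 + (4 - √11) + U))/6 = -(U + (3 + U - √11))/6 = -(3 - √11 + 2*U)/6 = -½ - U/3 + √11/6)
L(14) - 1*(-40859) = (-½ - ⅓*14 + √11/6) - 1*(-40859) = (-½ - 14/3 + √11/6) + 40859 = (-31/6 + √11/6) + 40859 = 245123/6 + √11/6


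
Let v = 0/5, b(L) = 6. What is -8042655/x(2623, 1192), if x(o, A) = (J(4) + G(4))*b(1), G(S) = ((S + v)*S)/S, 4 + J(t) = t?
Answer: -2680885/8 ≈ -3.3511e+5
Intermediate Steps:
J(t) = -4 + t
v = 0 (v = 0*(1/5) = 0)
G(S) = S (G(S) = ((S + 0)*S)/S = (S*S)/S = S**2/S = S)
x(o, A) = 24 (x(o, A) = ((-4 + 4) + 4)*6 = (0 + 4)*6 = 4*6 = 24)
-8042655/x(2623, 1192) = -8042655/24 = -8042655*1/24 = -2680885/8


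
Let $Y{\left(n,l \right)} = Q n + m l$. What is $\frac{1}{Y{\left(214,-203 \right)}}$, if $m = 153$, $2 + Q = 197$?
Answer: $\frac{1}{10671} \approx 9.3712 \cdot 10^{-5}$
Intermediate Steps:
$Q = 195$ ($Q = -2 + 197 = 195$)
$Y{\left(n,l \right)} = 153 l + 195 n$ ($Y{\left(n,l \right)} = 195 n + 153 l = 153 l + 195 n$)
$\frac{1}{Y{\left(214,-203 \right)}} = \frac{1}{153 \left(-203\right) + 195 \cdot 214} = \frac{1}{-31059 + 41730} = \frac{1}{10671}$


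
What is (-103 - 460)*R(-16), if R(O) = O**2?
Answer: -144128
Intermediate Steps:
(-103 - 460)*R(-16) = (-103 - 460)*(-16)**2 = -563*256 = -144128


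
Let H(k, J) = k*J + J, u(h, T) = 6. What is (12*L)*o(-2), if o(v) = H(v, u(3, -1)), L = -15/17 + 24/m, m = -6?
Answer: 5976/17 ≈ 351.53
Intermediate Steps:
L = -83/17 (L = -15/17 + 24/(-6) = -15*1/17 + 24*(-⅙) = -15/17 - 4 = -83/17 ≈ -4.8824)
H(k, J) = J + J*k (H(k, J) = J*k + J = J + J*k)
o(v) = 6 + 6*v (o(v) = 6*(1 + v) = 6 + 6*v)
(12*L)*o(-2) = (12*(-83/17))*(6 + 6*(-2)) = -996*(6 - 12)/17 = -996/17*(-6) = 5976/17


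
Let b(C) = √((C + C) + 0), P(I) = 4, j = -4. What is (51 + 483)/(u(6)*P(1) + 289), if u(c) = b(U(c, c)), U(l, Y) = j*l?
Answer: 154326/84289 - 8544*I*√3/84289 ≈ 1.8309 - 0.17557*I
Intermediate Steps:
U(l, Y) = -4*l
b(C) = √2*√C (b(C) = √(2*C + 0) = √(2*C) = √2*√C)
u(c) = 2*√2*√(-c) (u(c) = √2*√(-4*c) = √2*(2*√(-c)) = 2*√2*√(-c))
(51 + 483)/(u(6)*P(1) + 289) = (51 + 483)/((2*√2*√(-1*6))*4 + 289) = 534/((2*√2*√(-6))*4 + 289) = 534/((2*√2*(I*√6))*4 + 289) = 534/((4*I*√3)*4 + 289) = 534/(16*I*√3 + 289) = 534/(289 + 16*I*√3)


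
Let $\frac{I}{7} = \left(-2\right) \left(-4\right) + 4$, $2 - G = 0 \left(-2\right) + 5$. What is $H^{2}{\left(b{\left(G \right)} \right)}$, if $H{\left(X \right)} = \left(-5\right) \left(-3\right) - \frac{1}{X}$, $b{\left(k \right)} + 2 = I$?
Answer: $\frac{1510441}{6724} \approx 224.63$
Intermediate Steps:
$G = -3$ ($G = 2 - \left(0 \left(-2\right) + 5\right) = 2 - \left(0 + 5\right) = 2 - 5 = -3$)
$I = 84$ ($I = 7 \left(\left(-2\right) \left(-4\right) + 4\right) = 7 \left(8 + 4\right) = 7 \cdot 12 = 84$)
$b{\left(k \right)} = 82$ ($b{\left(k \right)} = -2 + 84 = 82$)
$H{\left(X \right)} = 15 - \frac{1}{X}$
$H^{2}{\left(b{\left(G \right)} \right)} = \left(15 - \frac{1}{82}\right)^{2} = \left(\frac{1229}{82}\right)^{2} = \frac{1510441}{6724}$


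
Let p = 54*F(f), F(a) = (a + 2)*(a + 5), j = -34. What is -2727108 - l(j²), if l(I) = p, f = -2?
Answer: -2727108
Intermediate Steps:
F(a) = (2 + a)*(5 + a)
p = 0 (p = 54*(10 + (-2)² + 7*(-2)) = 54*(10 + 4 - 14) = 54*0 = 0)
l(I) = 0
-2727108 - l(j²) = -2727108 - 1*0 = -2727108 + 0 = -2727108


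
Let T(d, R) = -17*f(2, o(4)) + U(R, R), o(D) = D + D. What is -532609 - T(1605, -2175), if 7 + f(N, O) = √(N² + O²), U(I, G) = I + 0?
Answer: -530553 + 34*√17 ≈ -5.3041e+5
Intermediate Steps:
U(I, G) = I
o(D) = 2*D
f(N, O) = -7 + √(N² + O²)
T(d, R) = 119 + R - 34*√17 (T(d, R) = -17*(-7 + √(2² + (2*4)²)) + R = -17*(-7 + √(4 + 8²)) + R = -17*(-7 + √(4 + 64)) + R = -17*(-7 + √68) + R = -17*(-7 + 2*√17) + R = (119 - 34*√17) + R = 119 + R - 34*√17)
-532609 - T(1605, -2175) = -532609 - (119 - 2175 - 34*√17) = -532609 - (-2056 - 34*√17) = -532609 + (2056 + 34*√17) = -530553 + 34*√17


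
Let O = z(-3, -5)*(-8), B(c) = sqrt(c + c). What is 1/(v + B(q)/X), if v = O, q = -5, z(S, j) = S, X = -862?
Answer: 8916528/213996677 + 431*I*sqrt(10)/213996677 ≈ 0.041667 + 6.369e-6*I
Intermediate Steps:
B(c) = sqrt(2)*sqrt(c) (B(c) = sqrt(2*c) = sqrt(2)*sqrt(c))
O = 24 (O = -3*(-8) = 24)
v = 24
1/(v + B(q)/X) = 1/(24 + (sqrt(2)*sqrt(-5))/(-862)) = 1/(24 + (sqrt(2)*(I*sqrt(5)))*(-1/862)) = 1/(24 + (I*sqrt(10))*(-1/862)) = 1/(24 - I*sqrt(10)/862)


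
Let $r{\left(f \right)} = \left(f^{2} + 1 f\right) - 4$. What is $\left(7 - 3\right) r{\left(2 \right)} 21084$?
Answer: $168672$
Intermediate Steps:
$r{\left(f \right)} = -4 + f + f^{2}$ ($r{\left(f \right)} = \left(f^{2} + f\right) - 4 = \left(f + f^{2}\right) - 4 = -4 + f + f^{2}$)
$\left(7 - 3\right) r{\left(2 \right)} 21084 = \left(7 - 3\right) \left(-4 + 2 + 2^{2}\right) 21084 = 4 \left(-4 + 2 + 4\right) 21084 = 4 \cdot 2 \cdot 21084 = 8 \cdot 21084 = 168672$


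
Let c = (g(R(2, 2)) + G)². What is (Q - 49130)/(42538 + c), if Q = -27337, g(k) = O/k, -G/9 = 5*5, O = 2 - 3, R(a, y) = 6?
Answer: -2752812/3356569 ≈ -0.82013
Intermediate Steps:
O = -1
G = -225 (G = -45*5 = -9*25 = -225)
g(k) = -1/k
c = 1825201/36 (c = (-1/6 - 225)² = (-1*⅙ - 225)² = (-⅙ - 225)² = (-1351/6)² = 1825201/36 ≈ 50700.)
(Q - 49130)/(42538 + c) = (-27337 - 49130)/(42538 + 1825201/36) = -76467/3356569/36 = -76467*36/3356569 = -2752812/3356569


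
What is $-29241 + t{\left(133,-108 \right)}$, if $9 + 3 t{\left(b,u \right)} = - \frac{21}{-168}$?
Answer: $- \frac{701855}{24} \approx -29244.0$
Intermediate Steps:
$t{\left(b,u \right)} = - \frac{71}{24}$ ($t{\left(b,u \right)} = -3 + \frac{\left(-21\right) \frac{1}{-168}}{3} = -3 + \frac{\left(-21\right) \left(- \frac{1}{168}\right)}{3} = -3 + \frac{1}{3} \cdot \frac{1}{8} = -3 + \frac{1}{24} = - \frac{71}{24}$)
$-29241 + t{\left(133,-108 \right)} = -29241 - \frac{71}{24} = - \frac{701855}{24}$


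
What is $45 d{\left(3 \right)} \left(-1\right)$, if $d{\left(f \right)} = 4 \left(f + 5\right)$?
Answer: $-1440$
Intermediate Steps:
$d{\left(f \right)} = 20 + 4 f$ ($d{\left(f \right)} = 4 \left(5 + f\right) = 20 + 4 f$)
$45 d{\left(3 \right)} \left(-1\right) = 45 \left(20 + 4 \cdot 3\right) \left(-1\right) = 45 \left(20 + 12\right) \left(-1\right) = 45 \cdot 32 \left(-1\right) = 1440 \left(-1\right) = -1440$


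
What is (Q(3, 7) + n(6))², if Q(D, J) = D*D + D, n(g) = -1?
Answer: 121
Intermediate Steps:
Q(D, J) = D + D² (Q(D, J) = D² + D = D + D²)
(Q(3, 7) + n(6))² = (3*(1 + 3) - 1)² = (3*4 - 1)² = (12 - 1)² = 11² = 121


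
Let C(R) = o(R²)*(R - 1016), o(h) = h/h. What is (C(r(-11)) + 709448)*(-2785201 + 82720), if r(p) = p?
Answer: -1914494292501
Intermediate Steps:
o(h) = 1
C(R) = -1016 + R (C(R) = 1*(R - 1016) = 1*(-1016 + R) = -1016 + R)
(C(r(-11)) + 709448)*(-2785201 + 82720) = ((-1016 - 11) + 709448)*(-2785201 + 82720) = (-1027 + 709448)*(-2702481) = 708421*(-2702481) = -1914494292501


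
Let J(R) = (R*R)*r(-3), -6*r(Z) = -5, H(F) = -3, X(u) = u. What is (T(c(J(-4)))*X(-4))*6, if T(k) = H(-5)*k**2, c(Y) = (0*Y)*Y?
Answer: 0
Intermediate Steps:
r(Z) = 5/6 (r(Z) = -1/6*(-5) = 5/6)
J(R) = 5*R**2/6 (J(R) = (R*R)*(5/6) = R**2*(5/6) = 5*R**2/6)
c(Y) = 0 (c(Y) = 0*Y = 0)
T(k) = -3*k**2
(T(c(J(-4)))*X(-4))*6 = (-3*0**2*(-4))*6 = (-3*0*(-4))*6 = (0*(-4))*6 = 0*6 = 0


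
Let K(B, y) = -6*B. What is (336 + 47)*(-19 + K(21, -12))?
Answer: -55535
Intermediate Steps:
(336 + 47)*(-19 + K(21, -12)) = (336 + 47)*(-19 - 6*21) = 383*(-19 - 126) = 383*(-145) = -55535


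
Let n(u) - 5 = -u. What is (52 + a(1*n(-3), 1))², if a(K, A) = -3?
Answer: 2401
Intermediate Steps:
n(u) = 5 - u
(52 + a(1*n(-3), 1))² = (52 - 3)² = 49² = 2401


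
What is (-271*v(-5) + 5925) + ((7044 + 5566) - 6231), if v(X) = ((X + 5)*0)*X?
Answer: 12304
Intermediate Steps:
v(X) = 0 (v(X) = ((5 + X)*0)*X = 0*X = 0)
(-271*v(-5) + 5925) + ((7044 + 5566) - 6231) = (-271*0 + 5925) + ((7044 + 5566) - 6231) = (0 + 5925) + (12610 - 6231) = 5925 + 6379 = 12304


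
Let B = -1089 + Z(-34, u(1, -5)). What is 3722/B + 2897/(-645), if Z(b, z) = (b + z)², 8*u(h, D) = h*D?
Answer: 133269559/4536285 ≈ 29.379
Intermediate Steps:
u(h, D) = D*h/8 (u(h, D) = (h*D)/8 = (D*h)/8 = D*h/8)
B = 7033/64 (B = -1089 + (-34 + (⅛)*(-5)*1)² = -1089 + (-34 - 5/8)² = -1089 + (-277/8)² = -1089 + 76729/64 = 7033/64 ≈ 109.89)
3722/B + 2897/(-645) = 3722/(7033/64) + 2897/(-645) = 3722*(64/7033) + 2897*(-1/645) = 238208/7033 - 2897/645 = 133269559/4536285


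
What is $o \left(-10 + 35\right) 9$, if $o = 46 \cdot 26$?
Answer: $269100$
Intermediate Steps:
$o = 1196$
$o \left(-10 + 35\right) 9 = 1196 \left(-10 + 35\right) 9 = 1196 \cdot 25 \cdot 9 = 1196 \cdot 225 = 269100$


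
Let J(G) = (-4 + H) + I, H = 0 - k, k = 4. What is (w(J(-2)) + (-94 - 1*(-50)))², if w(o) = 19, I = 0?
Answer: 625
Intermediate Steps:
H = -4 (H = 0 - 1*4 = 0 - 4 = -4)
J(G) = -8 (J(G) = (-4 - 4) + 0 = -8 + 0 = -8)
(w(J(-2)) + (-94 - 1*(-50)))² = (19 + (-94 - 1*(-50)))² = (19 + (-94 + 50))² = (19 - 44)² = (-25)² = 625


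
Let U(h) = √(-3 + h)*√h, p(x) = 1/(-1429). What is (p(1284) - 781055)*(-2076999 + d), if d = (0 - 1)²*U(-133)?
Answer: 2318195900764404/1429 + 2232255192*√4522/1429 ≈ 1.6224e+12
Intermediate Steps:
p(x) = -1/1429
U(h) = √h*√(-3 + h)
d = -2*√4522 (d = (0 - 1)²*(√(-133)*√(-3 - 133)) = (-1)²*((I*√133)*√(-136)) = 1*((I*√133)*(2*I*√34)) = 1*(-2*√4522) = -2*√4522 ≈ -134.49)
(p(1284) - 781055)*(-2076999 + d) = (-1/1429 - 781055)*(-2076999 - 2*√4522) = -1116127596*(-2076999 - 2*√4522)/1429 = 2318195900764404/1429 + 2232255192*√4522/1429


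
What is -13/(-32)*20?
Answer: 65/8 ≈ 8.1250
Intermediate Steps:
-13/(-32)*20 = -13*(-1/32)*20 = (13/32)*20 = 65/8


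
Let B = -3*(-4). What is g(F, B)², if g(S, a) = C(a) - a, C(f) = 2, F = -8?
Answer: 100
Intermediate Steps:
B = 12
g(S, a) = 2 - a
g(F, B)² = (2 - 1*12)² = (2 - 12)² = (-10)² = 100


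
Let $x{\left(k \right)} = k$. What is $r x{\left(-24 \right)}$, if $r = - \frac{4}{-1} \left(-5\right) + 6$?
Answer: $336$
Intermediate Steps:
$r = -14$ ($r = \left(-4\right) \left(-1\right) \left(-5\right) + 6 = 4 \left(-5\right) + 6 = -20 + 6 = -14$)
$r x{\left(-24 \right)} = \left(-14\right) \left(-24\right) = 336$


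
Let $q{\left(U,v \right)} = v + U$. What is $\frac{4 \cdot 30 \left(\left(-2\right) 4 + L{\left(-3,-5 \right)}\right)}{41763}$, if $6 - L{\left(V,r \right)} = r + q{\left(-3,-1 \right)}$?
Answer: $\frac{280}{13921} \approx 0.020113$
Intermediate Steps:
$q{\left(U,v \right)} = U + v$
$L{\left(V,r \right)} = 10 - r$ ($L{\left(V,r \right)} = 6 - \left(r - 4\right) = 6 - \left(-4 + r\right) = 10 - r$)
$\frac{4 \cdot 30 \left(\left(-2\right) 4 + L{\left(-3,-5 \right)}\right)}{41763} = \frac{4 \cdot 30 \left(\left(-2\right) 4 + \left(10 - -5\right)\right)}{41763} = 120 \left(-8 + \left(10 + 5\right)\right) \frac{1}{41763} = 120 \left(-8 + 15\right) \frac{1}{41763} = 120 \cdot 7 \cdot \frac{1}{41763} = 840 \cdot \frac{1}{41763} = \frac{280}{13921}$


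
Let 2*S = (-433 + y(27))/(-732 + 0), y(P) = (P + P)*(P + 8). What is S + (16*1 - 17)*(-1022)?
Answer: 1494751/1464 ≈ 1021.0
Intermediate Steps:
y(P) = 2*P*(8 + P) (y(P) = (2*P)*(8 + P) = 2*P*(8 + P))
S = -1457/1464 (S = ((-433 + 2*27*(8 + 27))/(-732 + 0))/2 = ((-433 + 2*27*35)/(-732))/2 = ((-433 + 1890)*(-1/732))/2 = (1457*(-1/732))/2 = (½)*(-1457/732) = -1457/1464 ≈ -0.99522)
S + (16*1 - 17)*(-1022) = -1457/1464 + (16*1 - 17)*(-1022) = -1457/1464 + (16 - 17)*(-1022) = -1457/1464 - 1*(-1022) = -1457/1464 + 1022 = 1494751/1464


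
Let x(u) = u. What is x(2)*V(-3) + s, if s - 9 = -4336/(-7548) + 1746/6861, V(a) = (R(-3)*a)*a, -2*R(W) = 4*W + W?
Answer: 625019278/4315569 ≈ 144.83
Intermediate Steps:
R(W) = -5*W/2 (R(W) = -(4*W + W)/2 = -5*W/2)
V(a) = 15*a²/2 (V(a) = ((-5/2*(-3))*a)*a = (15*a/2)*a = 15*a²/2)
s = 42417463/4315569 (s = 9 + (-4336/(-7548) + 1746/6861) = 9 + (-4336*(-1/7548) + 1746*(1/6861)) = 9 + (1084/1887 + 582/2287) = 9 + 3577342/4315569 = 42417463/4315569 ≈ 9.8289)
x(2)*V(-3) + s = 2*((15/2)*(-3)²) + 42417463/4315569 = 2*((15/2)*9) + 42417463/4315569 = 2*(135/2) + 42417463/4315569 = 135 + 42417463/4315569 = 625019278/4315569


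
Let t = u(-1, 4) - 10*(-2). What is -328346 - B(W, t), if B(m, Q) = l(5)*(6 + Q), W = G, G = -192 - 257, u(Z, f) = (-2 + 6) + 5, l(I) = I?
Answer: -328521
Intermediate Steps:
u(Z, f) = 9 (u(Z, f) = 4 + 5 = 9)
G = -449
W = -449
t = 29 (t = 9 - 10*(-2) = 9 + 20 = 29)
B(m, Q) = 30 + 5*Q (B(m, Q) = 5*(6 + Q) = 30 + 5*Q)
-328346 - B(W, t) = -328346 - (30 + 5*29) = -328346 - (30 + 145) = -328346 - 1*175 = -328346 - 175 = -328521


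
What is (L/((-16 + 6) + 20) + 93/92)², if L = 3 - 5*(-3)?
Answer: 1671849/211600 ≈ 7.9010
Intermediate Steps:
L = 18 (L = 3 + 15 = 18)
(L/((-16 + 6) + 20) + 93/92)² = (18/((-16 + 6) + 20) + 93/92)² = (18/(-10 + 20) + 93*(1/92))² = (18/10 + 93/92)² = (18*(⅒) + 93/92)² = (9/5 + 93/92)² = (1293/460)² = 1671849/211600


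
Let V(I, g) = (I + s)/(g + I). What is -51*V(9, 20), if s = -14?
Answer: 255/29 ≈ 8.7931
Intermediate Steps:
V(I, g) = (-14 + I)/(I + g) (V(I, g) = (I - 14)/(g + I) = (-14 + I)/(I + g))
-51*V(9, 20) = -51*(-14 + 9)/(9 + 20) = -51*(-5)/29 = -51*(-5/29) = 255/29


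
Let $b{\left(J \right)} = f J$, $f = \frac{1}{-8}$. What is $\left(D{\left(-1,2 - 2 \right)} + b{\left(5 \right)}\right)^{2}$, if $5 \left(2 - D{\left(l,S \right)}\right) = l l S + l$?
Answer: $\frac{3969}{1600} \approx 2.4806$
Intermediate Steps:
$f = - \frac{1}{8} \approx -0.125$
$D{\left(l,S \right)} = 2 - \frac{l}{5} - \frac{S l^{2}}{5}$ ($D{\left(l,S \right)} = 2 - \frac{l l S + l}{5} = 2 - \frac{l^{2} S + l}{5} = 2 - \frac{S l^{2} + l}{5} = 2 - \frac{l + S l^{2}}{5} = 2 - \left(\frac{l}{5} + \frac{S l^{2}}{5}\right) = 2 - \frac{l}{5} - \frac{S l^{2}}{5}$)
$b{\left(J \right)} = - \frac{J}{8}$
$\left(D{\left(-1,2 - 2 \right)} + b{\left(5 \right)}\right)^{2} = \left(\left(2 - - \frac{1}{5} - \frac{\left(2 - 2\right) \left(-1\right)^{2}}{5}\right) - \frac{5}{8}\right)^{2} = \left(\left(2 + \frac{1}{5} - \frac{1}{5} \left(2 - 2\right) 1\right) - \frac{5}{8}\right)^{2} = \left(\left(2 + \frac{1}{5} - 0 \cdot 1\right) - \frac{5}{8}\right)^{2} = \left(\left(2 + \frac{1}{5} + 0\right) - \frac{5}{8}\right)^{2} = \left(\frac{11}{5} - \frac{5}{8}\right)^{2} = \left(\frac{63}{40}\right)^{2} = \frac{3969}{1600}$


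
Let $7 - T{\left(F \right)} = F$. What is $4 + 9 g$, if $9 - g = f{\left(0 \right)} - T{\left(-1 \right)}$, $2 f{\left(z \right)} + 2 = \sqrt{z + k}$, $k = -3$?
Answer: $166 - \frac{9 i \sqrt{3}}{2} \approx 166.0 - 7.7942 i$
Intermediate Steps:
$T{\left(F \right)} = 7 - F$
$f{\left(z \right)} = -1 + \frac{\sqrt{-3 + z}}{2}$ ($f{\left(z \right)} = -1 + \frac{\sqrt{z - 3}}{2} = -1 + \frac{\sqrt{-3 + z}}{2}$)
$g = 18 - \frac{i \sqrt{3}}{2}$ ($g = 9 - \left(\left(-1 + \frac{\sqrt{-3 + 0}}{2}\right) - \left(7 - -1\right)\right) = 9 - \left(\left(-1 + \frac{\sqrt{-3}}{2}\right) - \left(7 + 1\right)\right) = 9 - \left(\left(-1 + \frac{i \sqrt{3}}{2}\right) - 8\right) = 9 - \left(-9 + \frac{i \sqrt{3}}{2}\right) = 9 + \left(9 - \frac{i \sqrt{3}}{2}\right) = 18 - \frac{i \sqrt{3}}{2} \approx 18.0 - 0.86602 i$)
$4 + 9 g = 4 + 9 \left(18 - \frac{i \sqrt{3}}{2}\right) = 4 + \left(162 - \frac{9 i \sqrt{3}}{2}\right) = 166 - \frac{9 i \sqrt{3}}{2}$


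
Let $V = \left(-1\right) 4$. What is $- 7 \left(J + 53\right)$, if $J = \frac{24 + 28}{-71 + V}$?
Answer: $- \frac{27461}{75} \approx -366.15$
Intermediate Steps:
$V = -4$
$J = - \frac{52}{75}$ ($J = \frac{24 + 28}{-71 - 4} = \frac{52}{-75} = 52 \left(- \frac{1}{75}\right) = - \frac{52}{75} \approx -0.69333$)
$- 7 \left(J + 53\right) = - 7 \left(- \frac{52}{75} + 53\right) = \left(-7\right) \frac{3923}{75} = - \frac{27461}{75}$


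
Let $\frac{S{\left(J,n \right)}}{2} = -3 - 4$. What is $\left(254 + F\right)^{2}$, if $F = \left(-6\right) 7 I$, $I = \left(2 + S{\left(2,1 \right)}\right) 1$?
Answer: $574564$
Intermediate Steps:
$S{\left(J,n \right)} = -14$ ($S{\left(J,n \right)} = 2 \left(-3 - 4\right) = 2 \left(-7\right) = -14$)
$I = -12$ ($I = \left(2 - 14\right) 1 = \left(-12\right) 1 = -12$)
$F = 504$ ($F = \left(-6\right) 7 \left(-12\right) = \left(-42\right) \left(-12\right) = 504$)
$\left(254 + F\right)^{2} = \left(254 + 504\right)^{2} = 758^{2} = 574564$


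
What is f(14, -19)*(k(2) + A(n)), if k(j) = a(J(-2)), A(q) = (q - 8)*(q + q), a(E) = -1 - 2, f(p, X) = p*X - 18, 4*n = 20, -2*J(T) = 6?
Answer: 9372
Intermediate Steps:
J(T) = -3 (J(T) = -1/2*6 = -3)
n = 5 (n = (1/4)*20 = 5)
f(p, X) = -18 + X*p (f(p, X) = X*p - 18 = -18 + X*p)
a(E) = -3
A(q) = 2*q*(-8 + q) (A(q) = (-8 + q)*(2*q) = 2*q*(-8 + q))
k(j) = -3
f(14, -19)*(k(2) + A(n)) = (-18 - 19*14)*(-3 + 2*5*(-8 + 5)) = (-18 - 266)*(-3 + 2*5*(-3)) = -284*(-3 - 30) = -284*(-33) = 9372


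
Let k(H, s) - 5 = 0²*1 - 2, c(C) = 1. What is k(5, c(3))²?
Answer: 9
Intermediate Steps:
k(H, s) = 3 (k(H, s) = 5 + (0²*1 - 2) = 5 + (0*1 - 2) = 5 + (0 - 2) = 5 - 2 = 3)
k(5, c(3))² = 3² = 9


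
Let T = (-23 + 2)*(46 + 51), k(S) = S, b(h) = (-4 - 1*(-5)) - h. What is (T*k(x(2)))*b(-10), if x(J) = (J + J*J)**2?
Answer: -806652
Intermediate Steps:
b(h) = 1 - h (b(h) = (-4 + 5) - h = 1 - h)
x(J) = (J + J**2)**2
T = -2037 (T = -21*97 = -2037)
(T*k(x(2)))*b(-10) = (-2037*2**2*(1 + 2)**2)*(1 - 1*(-10)) = (-8148*3**2)*(1 + 10) = -8148*9*11 = -2037*36*11 = -73332*11 = -806652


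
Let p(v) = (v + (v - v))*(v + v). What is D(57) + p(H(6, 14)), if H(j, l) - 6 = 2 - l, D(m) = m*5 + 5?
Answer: 362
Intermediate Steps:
D(m) = 5 + 5*m (D(m) = 5*m + 5 = 5 + 5*m)
H(j, l) = 8 - l (H(j, l) = 6 + (2 - l) = 8 - l)
p(v) = 2*v**2 (p(v) = (v + 0)*(2*v) = v*(2*v) = 2*v**2)
D(57) + p(H(6, 14)) = (5 + 5*57) + 2*(8 - 1*14)**2 = (5 + 285) + 2*(8 - 14)**2 = 290 + 2*(-6)**2 = 290 + 2*36 = 290 + 72 = 362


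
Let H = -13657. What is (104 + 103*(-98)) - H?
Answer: 3667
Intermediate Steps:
(104 + 103*(-98)) - H = (104 + 103*(-98)) - 1*(-13657) = (104 - 10094) + 13657 = -9990 + 13657 = 3667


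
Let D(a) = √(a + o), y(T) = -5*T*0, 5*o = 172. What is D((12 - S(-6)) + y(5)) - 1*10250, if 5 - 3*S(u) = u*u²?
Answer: -10250 + I*√6135/15 ≈ -10250.0 + 5.2217*I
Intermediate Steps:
o = 172/5 (o = (⅕)*172 = 172/5 ≈ 34.400)
S(u) = 5/3 - u³/3 (S(u) = 5/3 - u*u²/3 = 5/3 - u³/3)
y(T) = 0
D(a) = √(172/5 + a) (D(a) = √(a + 172/5) = √(172/5 + a))
D((12 - S(-6)) + y(5)) - 1*10250 = √(860 + 25*((12 - (5/3 - ⅓*(-6)³)) + 0))/5 - 1*10250 = √(860 + 25*((12 - (5/3 - ⅓*(-216))) + 0))/5 - 10250 = √(860 + 25*((12 - (5/3 + 72)) + 0))/5 - 10250 = √(860 + 25*((12 - 1*221/3) + 0))/5 - 10250 = √(860 + 25*((12 - 221/3) + 0))/5 - 10250 = √(860 + 25*(-185/3 + 0))/5 - 10250 = √(860 + 25*(-185/3))/5 - 10250 = √(860 - 4625/3)/5 - 10250 = √(-2045/3)/5 - 10250 = (I*√6135/3)/5 - 10250 = I*√6135/15 - 10250 = -10250 + I*√6135/15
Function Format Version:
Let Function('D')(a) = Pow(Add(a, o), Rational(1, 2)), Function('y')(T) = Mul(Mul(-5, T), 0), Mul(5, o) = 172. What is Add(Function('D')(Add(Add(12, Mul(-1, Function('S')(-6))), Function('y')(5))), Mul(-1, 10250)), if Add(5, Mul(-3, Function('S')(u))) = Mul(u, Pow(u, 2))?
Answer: Add(-10250, Mul(Rational(1, 15), I, Pow(6135, Rational(1, 2)))) ≈ Add(-10250., Mul(5.2217, I))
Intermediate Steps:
o = Rational(172, 5) (o = Mul(Rational(1, 5), 172) = Rational(172, 5) ≈ 34.400)
Function('S')(u) = Add(Rational(5, 3), Mul(Rational(-1, 3), Pow(u, 3))) (Function('S')(u) = Add(Rational(5, 3), Mul(Rational(-1, 3), Mul(u, Pow(u, 2)))) = Add(Rational(5, 3), Mul(Rational(-1, 3), Pow(u, 3))))
Function('y')(T) = 0
Function('D')(a) = Pow(Add(Rational(172, 5), a), Rational(1, 2)) (Function('D')(a) = Pow(Add(a, Rational(172, 5)), Rational(1, 2)) = Pow(Add(Rational(172, 5), a), Rational(1, 2)))
Add(Function('D')(Add(Add(12, Mul(-1, Function('S')(-6))), Function('y')(5))), Mul(-1, 10250)) = Add(Mul(Rational(1, 5), Pow(Add(860, Mul(25, Add(Add(12, Mul(-1, Add(Rational(5, 3), Mul(Rational(-1, 3), Pow(-6, 3))))), 0))), Rational(1, 2))), Mul(-1, 10250)) = Add(Mul(Rational(1, 5), Pow(Add(860, Mul(25, Add(Add(12, Mul(-1, Add(Rational(5, 3), Mul(Rational(-1, 3), -216)))), 0))), Rational(1, 2))), -10250) = Add(Mul(Rational(1, 5), Pow(Add(860, Mul(25, Add(Add(12, Mul(-1, Add(Rational(5, 3), 72))), 0))), Rational(1, 2))), -10250) = Add(Mul(Rational(1, 5), Pow(Add(860, Mul(25, Add(Add(12, Mul(-1, Rational(221, 3))), 0))), Rational(1, 2))), -10250) = Add(Mul(Rational(1, 5), Pow(Add(860, Mul(25, Add(Add(12, Rational(-221, 3)), 0))), Rational(1, 2))), -10250) = Add(Mul(Rational(1, 5), Pow(Add(860, Mul(25, Add(Rational(-185, 3), 0))), Rational(1, 2))), -10250) = Add(Mul(Rational(1, 5), Pow(Add(860, Mul(25, Rational(-185, 3))), Rational(1, 2))), -10250) = Add(Mul(Rational(1, 5), Pow(Add(860, Rational(-4625, 3)), Rational(1, 2))), -10250) = Add(Mul(Rational(1, 5), Pow(Rational(-2045, 3), Rational(1, 2))), -10250) = Add(Mul(Rational(1, 5), Mul(Rational(1, 3), I, Pow(6135, Rational(1, 2)))), -10250) = Add(Mul(Rational(1, 15), I, Pow(6135, Rational(1, 2))), -10250) = Add(-10250, Mul(Rational(1, 15), I, Pow(6135, Rational(1, 2))))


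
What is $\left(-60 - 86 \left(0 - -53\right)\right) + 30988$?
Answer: $26370$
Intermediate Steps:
$\left(-60 - 86 \left(0 - -53\right)\right) + 30988 = \left(-60 - 86 \left(0 + 53\right)\right) + 30988 = \left(-60 - 4558\right) + 30988 = -4618 + 30988 = 26370$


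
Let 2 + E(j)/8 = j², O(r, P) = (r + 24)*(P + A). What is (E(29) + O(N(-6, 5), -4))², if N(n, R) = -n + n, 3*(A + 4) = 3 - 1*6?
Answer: 42198016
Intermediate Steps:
A = -5 (A = -4 + (3 - 1*6)/3 = -4 + (3 - 6)/3 = -4 + (⅓)*(-3) = -4 - 1 = -5)
N(n, R) = 0
O(r, P) = (-5 + P)*(24 + r) (O(r, P) = (r + 24)*(P - 5) = (24 + r)*(-5 + P) = (-5 + P)*(24 + r))
E(j) = -16 + 8*j²
(E(29) + O(N(-6, 5), -4))² = ((-16 + 8*29²) + (-120 - 5*0 + 24*(-4) - 4*0))² = ((-16 + 8*841) + (-120 + 0 - 96 + 0))² = ((-16 + 6728) - 216)² = (6712 - 216)² = 6496² = 42198016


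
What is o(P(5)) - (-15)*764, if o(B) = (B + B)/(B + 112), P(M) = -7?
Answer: 171898/15 ≈ 11460.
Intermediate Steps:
o(B) = 2*B/(112 + B) (o(B) = (2*B)/(112 + B) = 2*B/(112 + B))
o(P(5)) - (-15)*764 = 2*(-7)/(112 - 7) - (-15)*764 = 2*(-7)/105 - 1*(-11460) = 2*(-7)*(1/105) + 11460 = -2/15 + 11460 = 171898/15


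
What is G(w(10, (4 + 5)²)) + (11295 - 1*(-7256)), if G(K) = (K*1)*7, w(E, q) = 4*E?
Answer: 18831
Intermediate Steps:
G(K) = 7*K (G(K) = K*7 = 7*K)
G(w(10, (4 + 5)²)) + (11295 - 1*(-7256)) = 7*(4*10) + (11295 - 1*(-7256)) = 7*40 + (11295 + 7256) = 280 + 18551 = 18831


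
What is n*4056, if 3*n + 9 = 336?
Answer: 442104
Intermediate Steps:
n = 109 (n = -3 + (1/3)*336 = -3 + 112 = 109)
n*4056 = 109*4056 = 442104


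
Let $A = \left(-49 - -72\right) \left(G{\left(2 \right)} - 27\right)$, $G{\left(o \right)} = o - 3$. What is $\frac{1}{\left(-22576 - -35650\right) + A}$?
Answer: $\frac{1}{12430} \approx 8.0451 \cdot 10^{-5}$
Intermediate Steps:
$G{\left(o \right)} = -3 + o$ ($G{\left(o \right)} = o - 3 = -3 + o$)
$A = -644$ ($A = \left(-49 - -72\right) \left(\left(-3 + 2\right) - 27\right) = \left(-49 + 72\right) \left(-1 - 27\right) = 23 \left(-28\right) = -644$)
$\frac{1}{\left(-22576 - -35650\right) + A} = \frac{1}{\left(-22576 - -35650\right) - 644} = \frac{1}{\left(-22576 + 35650\right) - 644} = \frac{1}{13074 - 644} = \frac{1}{12430}$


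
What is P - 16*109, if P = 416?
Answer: -1328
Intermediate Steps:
P - 16*109 = 416 - 16*109 = 416 - 1744 = -1328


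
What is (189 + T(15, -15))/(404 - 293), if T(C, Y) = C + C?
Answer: 73/37 ≈ 1.9730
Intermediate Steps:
T(C, Y) = 2*C
(189 + T(15, -15))/(404 - 293) = (189 + 2*15)/(404 - 293) = (189 + 30)/111 = 219*(1/111) = 73/37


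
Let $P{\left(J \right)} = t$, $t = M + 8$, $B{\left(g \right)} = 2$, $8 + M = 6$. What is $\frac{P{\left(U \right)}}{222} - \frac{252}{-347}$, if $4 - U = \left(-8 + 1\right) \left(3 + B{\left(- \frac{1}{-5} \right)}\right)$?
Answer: $\frac{9671}{12839} \approx 0.75325$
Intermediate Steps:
$M = -2$ ($M = -8 + 6 = -2$)
$t = 6$ ($t = -2 + 8 = 6$)
$U = 39$ ($U = 4 - \left(-8 + 1\right) \left(3 + 2\right) = 4 - \left(-7\right) 5 = 4 - -35 = 4 + 35 = 39$)
$P{\left(J \right)} = 6$
$\frac{P{\left(U \right)}}{222} - \frac{252}{-347} = \frac{6}{222} - \frac{252}{-347} = 6 \cdot \frac{1}{222} - - \frac{252}{347} = \frac{1}{37} + \frac{252}{347} = \frac{9671}{12839}$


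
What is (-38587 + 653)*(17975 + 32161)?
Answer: -1901859024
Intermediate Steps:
(-38587 + 653)*(17975 + 32161) = -37934*50136 = -1901859024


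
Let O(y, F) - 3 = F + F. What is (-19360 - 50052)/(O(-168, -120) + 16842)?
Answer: -69412/16605 ≈ -4.1802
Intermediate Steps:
O(y, F) = 3 + 2*F (O(y, F) = 3 + (F + F) = 3 + 2*F)
(-19360 - 50052)/(O(-168, -120) + 16842) = (-19360 - 50052)/((3 + 2*(-120)) + 16842) = -69412/((3 - 240) + 16842) = -69412/(-237 + 16842) = -69412/16605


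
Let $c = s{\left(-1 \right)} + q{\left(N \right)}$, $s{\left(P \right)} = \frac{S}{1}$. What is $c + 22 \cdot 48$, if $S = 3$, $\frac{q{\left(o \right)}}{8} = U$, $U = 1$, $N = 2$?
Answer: $1067$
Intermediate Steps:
$q{\left(o \right)} = 8$ ($q{\left(o \right)} = 8 \cdot 1 = 8$)
$s{\left(P \right)} = 3$ ($s{\left(P \right)} = \frac{3}{1} = 3 \cdot 1 = 3$)
$c = 11$ ($c = 3 + 8 = 11$)
$c + 22 \cdot 48 = 11 + 22 \cdot 48 = 11 + 1056 = 1067$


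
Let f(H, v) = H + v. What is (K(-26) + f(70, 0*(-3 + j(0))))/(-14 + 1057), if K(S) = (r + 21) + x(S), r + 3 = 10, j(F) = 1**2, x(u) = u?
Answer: 72/1043 ≈ 0.069032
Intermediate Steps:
j(F) = 1
r = 7 (r = -3 + 10 = 7)
K(S) = 28 + S (K(S) = (7 + 21) + S = 28 + S)
(K(-26) + f(70, 0*(-3 + j(0))))/(-14 + 1057) = ((28 - 26) + (70 + 0*(-3 + 1)))/(-14 + 1057) = (2 + (70 + 0*(-2)))/1043 = (2 + (70 + 0))*(1/1043) = (2 + 70)*(1/1043) = 72*(1/1043) = 72/1043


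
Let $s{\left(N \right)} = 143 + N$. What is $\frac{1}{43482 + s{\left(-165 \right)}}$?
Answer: $\frac{1}{43460} \approx 2.301 \cdot 10^{-5}$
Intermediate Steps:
$\frac{1}{43482 + s{\left(-165 \right)}} = \frac{1}{43482 + \left(143 - 165\right)} = \frac{1}{43482 - 22} = \frac{1}{43460}$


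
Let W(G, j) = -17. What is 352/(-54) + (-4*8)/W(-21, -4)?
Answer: -2128/459 ≈ -4.6362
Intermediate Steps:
352/(-54) + (-4*8)/W(-21, -4) = 352/(-54) - 4*8/(-17) = 352*(-1/54) - 32*(-1/17) = -176/27 + 32/17 = -2128/459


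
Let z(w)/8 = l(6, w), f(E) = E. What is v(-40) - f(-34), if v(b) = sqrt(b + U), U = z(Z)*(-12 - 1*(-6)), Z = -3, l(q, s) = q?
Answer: 34 + 2*I*sqrt(82) ≈ 34.0 + 18.111*I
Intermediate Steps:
z(w) = 48 (z(w) = 8*6 = 48)
U = -288 (U = 48*(-12 - 1*(-6)) = 48*(-12 + 6) = 48*(-6) = -288)
v(b) = sqrt(-288 + b) (v(b) = sqrt(b - 288) = sqrt(-288 + b))
v(-40) - f(-34) = sqrt(-288 - 40) - 1*(-34) = sqrt(-328) + 34 = 2*I*sqrt(82) + 34 = 34 + 2*I*sqrt(82)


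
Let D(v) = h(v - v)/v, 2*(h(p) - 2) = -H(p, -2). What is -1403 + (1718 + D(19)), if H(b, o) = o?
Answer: 5988/19 ≈ 315.16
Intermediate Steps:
h(p) = 3 (h(p) = 2 + (-1*(-2))/2 = 2 + (1/2)*2 = 2 + 1 = 3)
D(v) = 3/v
-1403 + (1718 + D(19)) = -1403 + (1718 + 3/19) = -1403 + 32645/19 = 5988/19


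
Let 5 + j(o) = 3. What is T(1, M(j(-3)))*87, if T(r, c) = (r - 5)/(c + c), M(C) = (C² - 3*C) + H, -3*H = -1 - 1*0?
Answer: -522/31 ≈ -16.839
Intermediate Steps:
H = ⅓ (H = -(-1 - 1*0)/3 = -(-1 + 0)/3 = -⅓*(-1) = ⅓ ≈ 0.33333)
j(o) = -2 (j(o) = -5 + 3 = -2)
M(C) = ⅓ + C² - 3*C (M(C) = (C² - 3*C) + ⅓ = ⅓ + C² - 3*C)
T(r, c) = (-5 + r)/(2*c) (T(r, c) = (-5 + r)/((2*c)) = (-5 + r)*(1/(2*c)) = (-5 + r)/(2*c))
T(1, M(j(-3)))*87 = ((-5 + 1)/(2*(⅓ + (-2)² - 3*(-2))))*87 = ((½)*(-4)/(⅓ + 4 + 6))*87 = ((½)*(-4)/(31/3))*87 = ((½)*(3/31)*(-4))*87 = -6/31*87 = -522/31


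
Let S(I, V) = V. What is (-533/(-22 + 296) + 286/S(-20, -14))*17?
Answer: -729521/1918 ≈ -380.35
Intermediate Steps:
(-533/(-22 + 296) + 286/S(-20, -14))*17 = (-533/(-22 + 296) + 286/(-14))*17 = (-533/274 + 286*(-1/14))*17 = (-533*1/274 - 143/7)*17 = (-533/274 - 143/7)*17 = -42913/1918*17 = -729521/1918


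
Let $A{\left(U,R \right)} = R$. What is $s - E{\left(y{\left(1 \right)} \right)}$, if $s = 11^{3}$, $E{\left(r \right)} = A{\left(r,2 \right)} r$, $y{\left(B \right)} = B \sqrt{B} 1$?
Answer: $1329$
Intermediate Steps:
$y{\left(B \right)} = B^{\frac{3}{2}}$ ($y{\left(B \right)} = B^{\frac{3}{2}} \cdot 1 = B^{\frac{3}{2}}$)
$E{\left(r \right)} = 2 r$
$s = 1331$
$s - E{\left(y{\left(1 \right)} \right)} = 1331 - 2 \cdot 1^{\frac{3}{2}} = 1331 - 2 \cdot 1 = 1331 - 2 = 1329$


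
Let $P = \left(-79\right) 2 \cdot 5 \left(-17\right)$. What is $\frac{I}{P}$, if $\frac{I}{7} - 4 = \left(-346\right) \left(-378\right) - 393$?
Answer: $\frac{912793}{13430} \approx 67.967$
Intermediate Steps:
$P = 13430$ ($P = \left(-158\right) \left(-85\right) = 13430$)
$I = 912793$ ($I = 28 + 7 \left(\left(-346\right) \left(-378\right) - 393\right) = 28 + 7 \left(130788 - 393\right) = 28 + 7 \cdot 130395 = 28 + 912765 = 912793$)
$\frac{I}{P} = \frac{912793}{13430}$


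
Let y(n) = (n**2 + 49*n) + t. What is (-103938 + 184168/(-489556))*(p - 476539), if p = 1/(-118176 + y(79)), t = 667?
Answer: 651041859863998093216/13144211433 ≈ 4.9531e+10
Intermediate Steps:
y(n) = 667 + n**2 + 49*n (y(n) = (n**2 + 49*n) + 667 = 667 + n**2 + 49*n)
p = -1/107397 (p = 1/(-118176 + (667 + 79**2 + 49*79)) = 1/(-118176 + (667 + 6241 + 3871)) = 1/(-118176 + 10779) = 1/(-107397) = -1/107397 ≈ -9.3112e-6)
(-103938 + 184168/(-489556))*(p - 476539) = (-103938 + 184168/(-489556))*(-1/107397 - 476539) = (-103938 + 184168*(-1/489556))*(-51178858984/107397) = (-103938 - 46042/122389)*(-51178858984/107397) = -12720913924/122389*(-51178858984/107397) = 651041859863998093216/13144211433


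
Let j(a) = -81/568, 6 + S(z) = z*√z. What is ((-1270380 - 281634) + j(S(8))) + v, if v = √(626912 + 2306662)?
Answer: -881544033/568 + √2933574 ≈ -1.5503e+6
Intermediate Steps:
S(z) = -6 + z^(3/2) (S(z) = -6 + z*√z = -6 + z^(3/2))
j(a) = -81/568 (j(a) = -81*1/568 = -81/568)
v = √2933574 ≈ 1712.8
((-1270380 - 281634) + j(S(8))) + v = ((-1270380 - 281634) - 81/568) + √2933574 = (-1552014 - 81/568) + √2933574 = -881544033/568 + √2933574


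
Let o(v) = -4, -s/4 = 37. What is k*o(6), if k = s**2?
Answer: -87616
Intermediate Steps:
s = -148 (s = -4*37 = -148)
k = 21904 (k = (-148)**2 = 21904)
k*o(6) = 21904*(-4) = -87616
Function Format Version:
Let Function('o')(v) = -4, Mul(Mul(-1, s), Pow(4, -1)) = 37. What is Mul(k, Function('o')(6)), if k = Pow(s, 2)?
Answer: -87616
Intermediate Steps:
s = -148 (s = Mul(-4, 37) = -148)
k = 21904 (k = Pow(-148, 2) = 21904)
Mul(k, Function('o')(6)) = Mul(21904, -4) = -87616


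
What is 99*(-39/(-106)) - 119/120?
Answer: 225353/6360 ≈ 35.433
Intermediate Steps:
99*(-39/(-106)) - 119/120 = 99*(-39*(-1/106)) - 119*1/120 = 99*(39/106) - 119/120 = 3861/106 - 119/120 = 225353/6360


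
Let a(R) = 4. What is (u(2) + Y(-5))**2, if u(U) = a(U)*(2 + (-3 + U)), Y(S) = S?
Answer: 1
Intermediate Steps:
u(U) = -4 + 4*U (u(U) = 4*(2 + (-3 + U)) = 4*(-1 + U) = -4 + 4*U)
(u(2) + Y(-5))**2 = ((-4 + 4*2) - 5)**2 = ((-4 + 8) - 5)**2 = (4 - 5)**2 = (-1)**2 = 1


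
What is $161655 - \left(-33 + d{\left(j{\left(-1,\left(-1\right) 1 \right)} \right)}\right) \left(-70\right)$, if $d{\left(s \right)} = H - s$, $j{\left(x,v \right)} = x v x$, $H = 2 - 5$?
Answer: $159205$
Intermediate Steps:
$H = -3$
$j{\left(x,v \right)} = v x^{2}$ ($j{\left(x,v \right)} = v x x = v x^{2}$)
$d{\left(s \right)} = -3 - s$
$161655 - \left(-33 + d{\left(j{\left(-1,\left(-1\right) 1 \right)} \right)}\right) \left(-70\right) = 161655 - \left(-33 - \left(3 + \left(-1\right) 1 \left(-1\right)^{2}\right)\right) \left(-70\right) = 161655 - \left(-33 - \left(3 - 1\right)\right) \left(-70\right) = 161655 - \left(-33 - 2\right) \left(-70\right) = 161655 - \left(-35\right) \left(-70\right) = 161655 - 2450 = 159205$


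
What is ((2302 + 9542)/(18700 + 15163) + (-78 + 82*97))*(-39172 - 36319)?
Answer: -20134720364512/33863 ≈ -5.9459e+8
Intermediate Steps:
((2302 + 9542)/(18700 + 15163) + (-78 + 82*97))*(-39172 - 36319) = (11844/33863 + (-78 + 7954))*(-75491) = (11844*(1/33863) + 7876)*(-75491) = (11844/33863 + 7876)*(-75491) = (266716832/33863)*(-75491) = -20134720364512/33863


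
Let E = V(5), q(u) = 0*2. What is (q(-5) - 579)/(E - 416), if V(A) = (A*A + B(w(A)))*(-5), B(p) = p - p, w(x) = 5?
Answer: 579/541 ≈ 1.0702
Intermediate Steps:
q(u) = 0
B(p) = 0
V(A) = -5*A² (V(A) = (A*A + 0)*(-5) = (A² + 0)*(-5) = A²*(-5) = -5*A²)
E = -125 (E = -5*5² = -5*25 = -125)
(q(-5) - 579)/(E - 416) = (0 - 579)/(-125 - 416) = -579/(-541) = -1/541*(-579) = 579/541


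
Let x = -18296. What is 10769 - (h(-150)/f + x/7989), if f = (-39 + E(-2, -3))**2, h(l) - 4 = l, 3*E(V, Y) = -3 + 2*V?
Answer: 661571771629/61419432 ≈ 10771.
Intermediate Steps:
E(V, Y) = -1 + 2*V/3 (E(V, Y) = (-3 + 2*V)/3 = -1 + 2*V/3)
h(l) = 4 + l
f = 15376/9 (f = (-39 + (-1 + (2/3)*(-2)))**2 = (-39 + (-1 - 4/3))**2 = (-39 - 7/3)**2 = (-124/3)**2 = 15376/9 ≈ 1708.4)
10769 - (h(-150)/f + x/7989) = 10769 - ((4 - 150)/(15376/9) - 18296/7989) = 10769 - (-146*9/15376 - 18296*1/7989) = 10769 - (-657/7688 - 18296/7989) = 10769 - 1*(-145908421/61419432) = 10769 + 145908421/61419432 = 661571771629/61419432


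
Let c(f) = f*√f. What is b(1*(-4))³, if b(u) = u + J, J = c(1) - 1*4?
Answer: -343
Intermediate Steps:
c(f) = f^(3/2)
J = -3 (J = 1^(3/2) - 1*4 = 1 - 4 = -3)
b(u) = -3 + u (b(u) = u - 3 = -3 + u)
b(1*(-4))³ = (-3 + 1*(-4))³ = (-3 - 4)³ = (-7)³ = -343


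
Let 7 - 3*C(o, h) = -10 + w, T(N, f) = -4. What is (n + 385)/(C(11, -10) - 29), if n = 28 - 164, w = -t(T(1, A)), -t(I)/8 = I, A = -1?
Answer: -747/38 ≈ -19.658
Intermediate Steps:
t(I) = -8*I
w = -32 (w = -(-8)*(-4) = -1*32 = -32)
n = -136
C(o, h) = 49/3 (C(o, h) = 7/3 - (-10 - 32)/3 = 7/3 - ⅓*(-42) = 7/3 + 14 = 49/3)
(n + 385)/(C(11, -10) - 29) = (-136 + 385)/(49/3 - 29) = 249/(-38/3) = 249*(-3/38) = -747/38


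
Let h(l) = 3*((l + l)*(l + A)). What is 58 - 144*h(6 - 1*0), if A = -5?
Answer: -5126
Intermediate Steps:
h(l) = 6*l*(-5 + l) (h(l) = 3*((l + l)*(l - 5)) = 3*((2*l)*(-5 + l)) = 3*(2*l*(-5 + l)) = 6*l*(-5 + l))
58 - 144*h(6 - 1*0) = 58 - 864*(6 - 1*0)*(-5 + (6 - 1*0)) = 58 - 864*(6 + 0)*(-5 + (6 + 0)) = 58 - 864*6*(-5 + 6) = 58 - 864*6 = 58 - 144*36 = 58 - 5184 = -5126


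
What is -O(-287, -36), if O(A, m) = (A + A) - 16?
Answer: 590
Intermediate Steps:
O(A, m) = -16 + 2*A (O(A, m) = 2*A - 16 = -16 + 2*A)
-O(-287, -36) = -(-16 + 2*(-287)) = -(-16 - 574) = -1*(-590) = 590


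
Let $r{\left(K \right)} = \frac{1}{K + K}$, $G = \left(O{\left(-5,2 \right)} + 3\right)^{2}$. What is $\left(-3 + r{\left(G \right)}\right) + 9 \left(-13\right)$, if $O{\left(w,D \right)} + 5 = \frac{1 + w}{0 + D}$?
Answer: $- \frac{3839}{32} \approx -119.97$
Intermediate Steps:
$O{\left(w,D \right)} = -5 + \frac{1 + w}{D}$ ($O{\left(w,D \right)} = -5 + \frac{1 + w}{0 + D} = -5 + \frac{1 + w}{D}$)
$G = 16$ ($G = \left(\frac{1 - 5 - 10}{2} + 3\right)^{2} = \left(\frac{1}{2} \left(-14\right) + 3\right)^{2} = \left(-7 + 3\right)^{2} = \left(-4\right)^{2} = 16$)
$r{\left(K \right)} = \frac{1}{2 K}$
$\left(-3 + r{\left(G \right)}\right) + 9 \left(-13\right) = \left(-3 + \frac{1}{2 \cdot 16}\right) + 9 \left(-13\right) = \left(-3 + \frac{1}{2} \cdot \frac{1}{16}\right) - 117 = \left(-3 + \frac{1}{32}\right) - 117 = - \frac{95}{32} - 117 = - \frac{3839}{32}$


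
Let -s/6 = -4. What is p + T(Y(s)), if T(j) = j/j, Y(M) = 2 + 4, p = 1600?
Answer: 1601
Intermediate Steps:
s = 24 (s = -6*(-4) = 24)
Y(M) = 6
T(j) = 1
p + T(Y(s)) = 1600 + 1 = 1601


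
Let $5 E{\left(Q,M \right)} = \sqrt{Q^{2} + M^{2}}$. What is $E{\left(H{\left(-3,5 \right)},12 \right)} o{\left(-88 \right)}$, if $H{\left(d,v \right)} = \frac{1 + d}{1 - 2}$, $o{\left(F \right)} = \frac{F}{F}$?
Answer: $\frac{2 \sqrt{37}}{5} \approx 2.4331$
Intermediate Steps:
$o{\left(F \right)} = 1$
$H{\left(d,v \right)} = -1 - d$ ($H{\left(d,v \right)} = \frac{1 + d}{-1} = \left(1 + d\right) \left(-1\right) = -1 - d$)
$E{\left(Q,M \right)} = \frac{\sqrt{M^{2} + Q^{2}}}{5}$ ($E{\left(Q,M \right)} = \frac{\sqrt{Q^{2} + M^{2}}}{5} = \frac{\sqrt{M^{2} + Q^{2}}}{5}$)
$E{\left(H{\left(-3,5 \right)},12 \right)} o{\left(-88 \right)} = \frac{\sqrt{12^{2} + \left(-1 - -3\right)^{2}}}{5} \cdot 1 = \frac{\sqrt{144 + \left(-1 + 3\right)^{2}}}{5} \cdot 1 = \frac{\sqrt{144 + 2^{2}}}{5} \cdot 1 = \frac{\sqrt{144 + 4}}{5} \cdot 1 = \frac{\sqrt{148}}{5} \cdot 1 = \frac{2 \sqrt{37}}{5} \cdot 1 = \frac{2 \sqrt{37}}{5}$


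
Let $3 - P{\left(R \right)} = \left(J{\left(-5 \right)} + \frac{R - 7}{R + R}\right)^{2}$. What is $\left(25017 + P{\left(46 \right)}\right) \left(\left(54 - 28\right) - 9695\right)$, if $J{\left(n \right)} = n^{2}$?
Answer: $- \frac{1994698833171}{8464} \approx -2.3567 \cdot 10^{8}$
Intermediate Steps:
$P{\left(R \right)} = 3 - \left(25 + \frac{-7 + R}{2 R}\right)^{2}$ ($P{\left(R \right)} = 3 - \left(\left(-5\right)^{2} + \frac{R - 7}{R + R}\right)^{2} = 3 - \left(25 + \frac{-7 + R}{2 R}\right)^{2}$)
$\left(25017 + P{\left(46 \right)}\right) \left(\left(54 - 28\right) - 9695\right) = \left(25017 + \frac{-49 - 2589 \cdot 46^{2} + 714 \cdot 46}{4 \cdot 2116}\right) \left(\left(54 - 28\right) - 9695\right) = \left(25017 + \frac{1}{4} \cdot \frac{1}{2116} \left(-49 - 5478324 + 32844\right)\right) \left(\left(54 - 28\right) - 9695\right) = \left(25017 + \frac{1}{4} \cdot \frac{1}{2116} \left(-49 - 5478324 + 32844\right)\right) \left(26 - 9695\right) = \left(25017 + \frac{1}{4} \cdot \frac{1}{2116} \left(-5445529\right)\right) \left(-9669\right) = \left(25017 - \frac{5445529}{8464}\right) \left(-9669\right) = \frac{206298359}{8464} \left(-9669\right) = - \frac{1994698833171}{8464}$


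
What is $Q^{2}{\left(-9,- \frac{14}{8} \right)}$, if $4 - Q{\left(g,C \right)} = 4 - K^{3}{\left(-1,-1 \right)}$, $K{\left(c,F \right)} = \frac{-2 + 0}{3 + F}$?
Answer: $1$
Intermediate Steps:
$K{\left(c,F \right)} = - \frac{2}{3 + F}$
$Q{\left(g,C \right)} = -1$ ($Q{\left(g,C \right)} = 4 - \left(4 - \left(- \frac{2}{3 - 1}\right)^{3}\right) = 4 - \left(4 - \left(- \frac{2}{2}\right)^{3}\right) = 4 - \left(4 - \left(\left(-2\right) \frac{1}{2}\right)^{3}\right) = 4 - \left(4 - \left(-1\right)^{3}\right) = 4 - \left(4 - -1\right) = 4 - \left(4 + 1\right) = 4 - 5 = -1$)
$Q^{2}{\left(-9,- \frac{14}{8} \right)} = \left(-1\right)^{2} = 1$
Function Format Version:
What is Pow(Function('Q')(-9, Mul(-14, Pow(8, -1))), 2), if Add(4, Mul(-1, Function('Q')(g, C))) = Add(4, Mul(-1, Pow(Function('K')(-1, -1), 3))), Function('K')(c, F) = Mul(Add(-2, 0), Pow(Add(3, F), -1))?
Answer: 1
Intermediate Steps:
Function('K')(c, F) = Mul(-2, Pow(Add(3, F), -1))
Function('Q')(g, C) = -1 (Function('Q')(g, C) = Add(4, Mul(-1, Add(4, Mul(-1, Pow(Mul(-2, Pow(Add(3, -1), -1)), 3))))) = Add(4, Mul(-1, Add(4, Mul(-1, Pow(Mul(-2, Pow(2, -1)), 3))))) = Add(4, Mul(-1, Add(4, Mul(-1, Pow(Mul(-2, Rational(1, 2)), 3))))) = Add(4, Mul(-1, Add(4, Mul(-1, Pow(-1, 3))))) = Add(4, Mul(-1, Add(4, Mul(-1, -1)))) = Add(4, Mul(-1, Add(4, 1))) = Add(4, Mul(-1, 5)) = Add(4, -5) = -1)
Pow(Function('Q')(-9, Mul(-14, Pow(8, -1))), 2) = Pow(-1, 2) = 1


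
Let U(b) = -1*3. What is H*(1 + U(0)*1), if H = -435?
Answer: 870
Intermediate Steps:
U(b) = -3
H*(1 + U(0)*1) = -435*(1 - 3*1) = -435*(1 - 3) = -435*(-2) = 870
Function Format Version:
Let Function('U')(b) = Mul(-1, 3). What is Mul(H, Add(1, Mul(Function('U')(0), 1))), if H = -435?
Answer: 870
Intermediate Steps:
Function('U')(b) = -3
Mul(H, Add(1, Mul(Function('U')(0), 1))) = Mul(-435, Add(1, Mul(-3, 1))) = Mul(-435, Add(1, -3)) = Mul(-435, -2) = 870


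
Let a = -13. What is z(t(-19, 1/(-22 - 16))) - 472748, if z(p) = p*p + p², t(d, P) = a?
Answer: -472410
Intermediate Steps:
t(d, P) = -13
z(p) = 2*p² (z(p) = p² + p² = 2*p²)
z(t(-19, 1/(-22 - 16))) - 472748 = 2*(-13)² - 472748 = 2*169 - 472748 = 338 - 472748 = -472410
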